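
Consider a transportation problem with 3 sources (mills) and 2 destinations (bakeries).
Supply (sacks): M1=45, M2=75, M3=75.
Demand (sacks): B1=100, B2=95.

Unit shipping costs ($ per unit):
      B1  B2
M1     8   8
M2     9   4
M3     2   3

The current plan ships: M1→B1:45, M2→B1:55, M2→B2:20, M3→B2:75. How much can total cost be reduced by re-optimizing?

350

Current plan cost = 45·8 + 55·9 + 20·4 + 75·3 = $1160.
Optimal plan:
  M1–B1: 25 × $8 = $200
  M1–B2: 20 × $8 = $160
  M2–B2: 75 × $4 = $300
  M3–B1: 75 × $2 = $150
Optimal cost = $810.
Saving = 1160 − 810 = $350.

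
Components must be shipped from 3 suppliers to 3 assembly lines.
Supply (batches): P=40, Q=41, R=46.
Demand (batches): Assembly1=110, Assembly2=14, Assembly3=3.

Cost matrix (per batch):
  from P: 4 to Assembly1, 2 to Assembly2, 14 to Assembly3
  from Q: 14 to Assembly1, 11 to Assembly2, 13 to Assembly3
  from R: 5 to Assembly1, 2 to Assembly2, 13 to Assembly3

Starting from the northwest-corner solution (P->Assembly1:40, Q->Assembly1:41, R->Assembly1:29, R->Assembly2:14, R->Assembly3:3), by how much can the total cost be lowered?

27

Current plan cost = 40·4 + 41·14 + 29·5 + 14·2 + 3·13 = 946.
Optimal plan:
  P->Assembly1: 40 × 4 = 160
  Q->Assembly1: 38 × 14 = 532
  Q->Assembly3: 3 × 13 = 39
  R->Assembly1: 32 × 5 = 160
  R->Assembly2: 14 × 2 = 28
Optimal cost = 919.
Saving = 946 − 919 = 27.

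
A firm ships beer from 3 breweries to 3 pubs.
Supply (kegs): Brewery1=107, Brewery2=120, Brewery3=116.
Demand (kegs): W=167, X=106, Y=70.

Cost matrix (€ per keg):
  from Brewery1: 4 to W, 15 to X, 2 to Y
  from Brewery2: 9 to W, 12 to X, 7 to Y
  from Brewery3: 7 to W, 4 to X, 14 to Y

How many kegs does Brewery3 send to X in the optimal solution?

106

The minimum-cost plan:
  Brewery1–W: 37 × €4 = €148
  Brewery1–Y: 70 × €2 = €140
  Brewery2–W: 120 × €9 = €1080
  Brewery3–W: 10 × €7 = €70
  Brewery3–X: 106 × €4 = €424
Total cost = €1862.
So Brewery3→X carries 106 kegs.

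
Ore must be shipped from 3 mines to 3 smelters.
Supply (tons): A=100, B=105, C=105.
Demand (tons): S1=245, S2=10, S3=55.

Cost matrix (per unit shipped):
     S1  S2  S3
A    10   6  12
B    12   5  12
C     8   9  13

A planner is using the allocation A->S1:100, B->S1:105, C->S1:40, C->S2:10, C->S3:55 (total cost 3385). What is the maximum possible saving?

355

Current plan cost = 100·10 + 105·12 + 40·8 + 10·9 + 55·13 = 3385.
Optimal plan:
  A->S1: 100 × 10 = 1000
  B->S1: 40 × 12 = 480
  B->S2: 10 × 5 = 50
  B->S3: 55 × 12 = 660
  C->S1: 105 × 8 = 840
Optimal cost = 3030.
Saving = 3385 − 3030 = 355.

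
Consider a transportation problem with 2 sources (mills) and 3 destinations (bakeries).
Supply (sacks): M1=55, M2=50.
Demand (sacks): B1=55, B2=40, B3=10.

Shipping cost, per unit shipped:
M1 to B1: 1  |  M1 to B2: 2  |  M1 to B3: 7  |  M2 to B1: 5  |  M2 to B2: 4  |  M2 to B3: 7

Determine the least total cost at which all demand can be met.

One minimum-cost allocation:
  M1->B1: 55 × 1 = 55
  M2->B2: 40 × 4 = 160
  M2->B3: 10 × 7 = 70
Total = 55 + 160 + 70 = 285.
(Supply check: M1 ships 55; M2 ships 50.)

285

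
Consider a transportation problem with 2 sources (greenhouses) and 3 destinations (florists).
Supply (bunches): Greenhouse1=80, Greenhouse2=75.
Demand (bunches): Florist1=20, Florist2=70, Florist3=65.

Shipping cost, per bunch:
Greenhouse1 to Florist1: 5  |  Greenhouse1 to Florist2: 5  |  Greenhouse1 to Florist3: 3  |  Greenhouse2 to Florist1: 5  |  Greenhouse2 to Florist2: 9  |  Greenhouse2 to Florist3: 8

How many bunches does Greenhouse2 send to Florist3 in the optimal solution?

0

The minimum-cost plan:
  Greenhouse1→Florist2: 15 × 5 = 75
  Greenhouse1→Florist3: 65 × 3 = 195
  Greenhouse2→Florist1: 20 × 5 = 100
  Greenhouse2→Florist2: 55 × 9 = 495
Total cost = 865.
The route Greenhouse2→Florist3 is not used.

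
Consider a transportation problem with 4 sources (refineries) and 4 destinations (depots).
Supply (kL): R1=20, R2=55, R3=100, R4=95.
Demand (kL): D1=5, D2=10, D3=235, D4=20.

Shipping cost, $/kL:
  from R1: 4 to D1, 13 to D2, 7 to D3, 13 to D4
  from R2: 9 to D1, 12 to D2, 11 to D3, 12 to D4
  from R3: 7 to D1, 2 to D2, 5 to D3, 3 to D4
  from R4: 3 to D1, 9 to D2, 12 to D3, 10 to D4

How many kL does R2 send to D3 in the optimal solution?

Solving gives:
  R1–D3: 20 kL
  R2–D3: 55 kL
  R3–D3: 100 kL
  R4–D1: 5 kL
  R4–D2: 10 kL
  R4–D3: 60 kL
  R4–D4: 20 kL
Total cost = $2270.
So R2→D3 carries 55 kL.

55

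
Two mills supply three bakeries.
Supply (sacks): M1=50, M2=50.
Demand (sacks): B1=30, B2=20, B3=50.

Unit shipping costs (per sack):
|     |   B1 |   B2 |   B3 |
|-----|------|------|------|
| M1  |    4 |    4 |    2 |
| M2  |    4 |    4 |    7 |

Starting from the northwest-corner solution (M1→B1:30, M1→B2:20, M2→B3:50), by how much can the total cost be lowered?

250

Current plan cost = 30·4 + 20·4 + 50·7 = 550.
Optimal plan:
  M1->B3: 50 × 2 = 100
  M2->B1: 30 × 4 = 120
  M2->B2: 20 × 4 = 80
Optimal cost = 300.
Saving = 550 − 300 = 250.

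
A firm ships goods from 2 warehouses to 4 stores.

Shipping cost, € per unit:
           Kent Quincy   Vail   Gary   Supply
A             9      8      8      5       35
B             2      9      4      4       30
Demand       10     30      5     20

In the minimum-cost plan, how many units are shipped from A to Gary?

5

The minimum-cost plan:
  A to Quincy: 30 × €8 = €240
  A to Gary: 5 × €5 = €25
  B to Kent: 10 × €2 = €20
  B to Vail: 5 × €4 = €20
  B to Gary: 15 × €4 = €60
Total cost = €365.
So A→Gary carries 5 units.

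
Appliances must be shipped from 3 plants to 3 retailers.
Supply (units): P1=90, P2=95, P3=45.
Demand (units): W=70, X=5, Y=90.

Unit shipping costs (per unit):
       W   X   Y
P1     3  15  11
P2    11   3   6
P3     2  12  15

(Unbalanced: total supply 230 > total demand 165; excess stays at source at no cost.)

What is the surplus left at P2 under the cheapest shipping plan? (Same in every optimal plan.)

Minimum-cost shipments:
  P1–W: 25 × 3 = 75
  P2–X: 5 × 3 = 15
  P2–Y: 90 × 6 = 540
  P3–W: 45 × 2 = 90
Total cost = 720.
P2 ships 95 of its 95, leaving 0.

0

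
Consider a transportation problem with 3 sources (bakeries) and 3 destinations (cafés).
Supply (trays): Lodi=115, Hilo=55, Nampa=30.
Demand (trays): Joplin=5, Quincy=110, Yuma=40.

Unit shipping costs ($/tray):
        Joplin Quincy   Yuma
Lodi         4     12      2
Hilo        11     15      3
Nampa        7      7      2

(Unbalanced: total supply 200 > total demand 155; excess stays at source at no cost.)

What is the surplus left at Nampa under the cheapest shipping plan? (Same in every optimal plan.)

0

Minimum-cost shipments:
  Lodi→Joplin: 5 × $4 = $20
  Lodi→Quincy: 80 × $12 = $960
  Lodi→Yuma: 30 × $2 = $60
  Hilo→Yuma: 10 × $3 = $30
  Nampa→Quincy: 30 × $7 = $210
Total cost = $1280.
Nampa ships 30 of its 30, leaving 0.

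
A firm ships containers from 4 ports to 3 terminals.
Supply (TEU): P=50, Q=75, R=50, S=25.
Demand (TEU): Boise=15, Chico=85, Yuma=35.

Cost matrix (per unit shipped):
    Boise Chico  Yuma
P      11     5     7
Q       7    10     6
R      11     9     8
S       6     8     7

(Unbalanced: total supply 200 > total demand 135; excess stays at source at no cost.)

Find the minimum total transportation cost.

855

An optimal shipping plan:
  P to Chico: 50 × 5 = 250
  Q to Yuma: 35 × 6 = 210
  R to Chico: 25 × 9 = 225
  S to Boise: 15 × 6 = 90
  S to Chico: 10 × 8 = 80
Total = 250 + 210 + 225 + 90 + 80 = 855.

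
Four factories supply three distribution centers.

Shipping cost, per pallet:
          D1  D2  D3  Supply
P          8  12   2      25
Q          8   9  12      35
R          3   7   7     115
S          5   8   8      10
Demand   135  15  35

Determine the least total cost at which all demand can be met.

An optimal shipping plan:
  P to D3: 25 pallets
  Q to D1: 20 pallets
  Q to D2: 15 pallets
  R to D1: 115 pallets
  S to D3: 10 pallets
Total cost = 770.

770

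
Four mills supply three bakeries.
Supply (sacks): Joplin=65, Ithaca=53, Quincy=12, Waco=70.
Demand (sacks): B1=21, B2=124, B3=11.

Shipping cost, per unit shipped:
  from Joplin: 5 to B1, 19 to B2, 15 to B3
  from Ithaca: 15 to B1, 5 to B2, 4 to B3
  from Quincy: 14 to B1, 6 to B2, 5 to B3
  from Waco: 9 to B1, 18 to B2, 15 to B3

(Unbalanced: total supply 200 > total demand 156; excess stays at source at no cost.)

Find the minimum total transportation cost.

1669

An optimal shipping plan:
  Joplin–B1: 21 sacks
  Joplin–B3: 11 sacks
  Ithaca–B2: 53 sacks
  Quincy–B2: 12 sacks
  Waco–B2: 59 sacks
Total cost = 1669.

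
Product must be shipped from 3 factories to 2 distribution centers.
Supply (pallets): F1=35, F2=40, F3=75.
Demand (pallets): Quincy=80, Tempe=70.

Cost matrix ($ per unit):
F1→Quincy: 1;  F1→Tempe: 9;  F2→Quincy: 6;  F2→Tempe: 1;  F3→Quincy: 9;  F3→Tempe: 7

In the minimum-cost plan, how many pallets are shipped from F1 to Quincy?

The minimum-cost plan:
  F1->Quincy: 35 pallets
  F2->Tempe: 40 pallets
  F3->Quincy: 45 pallets
  F3->Tempe: 30 pallets
Total cost = $690.
So F1→Quincy carries 35 pallets.

35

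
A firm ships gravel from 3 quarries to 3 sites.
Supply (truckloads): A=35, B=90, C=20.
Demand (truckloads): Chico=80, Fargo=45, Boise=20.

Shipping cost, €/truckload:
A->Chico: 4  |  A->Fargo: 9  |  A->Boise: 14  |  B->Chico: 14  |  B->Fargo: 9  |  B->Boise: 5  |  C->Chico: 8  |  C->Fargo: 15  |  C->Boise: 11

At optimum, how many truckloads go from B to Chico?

25

Optimal shipments:
  A->Chico: 35 × €4 = €140
  B->Chico: 25 × €14 = €350
  B->Fargo: 45 × €9 = €405
  B->Boise: 20 × €5 = €100
  C->Chico: 20 × €8 = €160
Total cost = €1155.
So B→Chico carries 25 truckloads.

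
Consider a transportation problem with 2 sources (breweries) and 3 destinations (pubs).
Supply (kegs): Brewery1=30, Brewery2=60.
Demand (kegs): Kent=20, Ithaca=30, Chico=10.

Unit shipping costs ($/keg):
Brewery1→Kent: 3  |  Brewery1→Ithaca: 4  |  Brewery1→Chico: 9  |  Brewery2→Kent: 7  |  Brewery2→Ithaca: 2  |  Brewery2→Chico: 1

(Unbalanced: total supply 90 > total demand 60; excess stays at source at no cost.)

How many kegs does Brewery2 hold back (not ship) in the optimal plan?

Minimum-cost shipments:
  Brewery1–Kent: 20 kegs
  Brewery2–Ithaca: 30 kegs
  Brewery2–Chico: 10 kegs
Total cost = $130.
Brewery2 ships 40 of its 60, leaving 20.

20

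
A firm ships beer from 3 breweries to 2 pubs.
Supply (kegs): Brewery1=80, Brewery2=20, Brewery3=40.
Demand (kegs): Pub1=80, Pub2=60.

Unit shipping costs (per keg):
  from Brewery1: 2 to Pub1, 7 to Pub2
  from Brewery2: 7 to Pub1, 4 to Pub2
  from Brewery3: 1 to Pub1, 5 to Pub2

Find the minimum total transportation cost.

440

A cheapest plan:
  Brewery1->Pub1: 80 kegs
  Brewery2->Pub2: 20 kegs
  Brewery3->Pub2: 40 kegs
Total cost = 440.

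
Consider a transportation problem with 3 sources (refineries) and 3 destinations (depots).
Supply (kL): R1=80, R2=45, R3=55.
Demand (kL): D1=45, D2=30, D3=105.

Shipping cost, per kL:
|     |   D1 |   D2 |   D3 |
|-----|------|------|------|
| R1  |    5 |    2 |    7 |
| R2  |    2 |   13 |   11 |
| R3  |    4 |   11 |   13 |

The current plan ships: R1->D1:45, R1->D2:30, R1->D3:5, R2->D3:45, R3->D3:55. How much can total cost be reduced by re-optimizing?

315

Current plan cost = 45·5 + 30·2 + 5·7 + 45·11 + 55·13 = 1530.
Optimal plan:
  R1 to D2: 30 kL
  R1 to D3: 50 kL
  R2 to D3: 45 kL
  R3 to D1: 45 kL
  R3 to D3: 10 kL
Optimal cost = 1215.
Saving = 1530 − 1215 = 315.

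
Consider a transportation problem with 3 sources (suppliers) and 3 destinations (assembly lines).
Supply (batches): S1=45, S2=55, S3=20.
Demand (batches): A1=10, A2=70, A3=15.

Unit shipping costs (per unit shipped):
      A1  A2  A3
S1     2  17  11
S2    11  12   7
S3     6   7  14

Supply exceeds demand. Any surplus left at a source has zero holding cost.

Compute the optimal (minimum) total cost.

An optimal shipping plan:
  S1–A1: 10 × 2 = 20
  S1–A3: 10 × 11 = 110
  S2–A2: 50 × 12 = 600
  S2–A3: 5 × 7 = 35
  S3–A2: 20 × 7 = 140
Total = 20 + 110 + 600 + 35 + 140 = 905.
(Supply check: S1 ships 20; S2 ships 55; S3 ships 20.)

905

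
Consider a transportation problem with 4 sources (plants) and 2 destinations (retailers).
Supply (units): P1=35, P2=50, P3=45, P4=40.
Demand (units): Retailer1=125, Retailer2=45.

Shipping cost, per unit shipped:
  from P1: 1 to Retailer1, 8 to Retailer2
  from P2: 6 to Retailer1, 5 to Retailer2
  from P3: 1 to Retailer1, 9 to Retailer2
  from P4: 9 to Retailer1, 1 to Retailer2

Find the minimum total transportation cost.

A cheapest plan:
  P1->Retailer1: 35 × 1 = 35
  P2->Retailer1: 45 × 6 = 270
  P2->Retailer2: 5 × 5 = 25
  P3->Retailer1: 45 × 1 = 45
  P4->Retailer2: 40 × 1 = 40
Total = 35 + 270 + 25 + 45 + 40 = 415.

415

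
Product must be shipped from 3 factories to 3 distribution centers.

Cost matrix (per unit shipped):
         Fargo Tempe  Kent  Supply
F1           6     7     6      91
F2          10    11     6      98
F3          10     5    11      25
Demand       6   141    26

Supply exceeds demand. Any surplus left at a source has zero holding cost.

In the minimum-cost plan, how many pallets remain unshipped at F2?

41

Minimum-cost shipments:
  F1 to Tempe: 91 × 7 = 637
  F2 to Fargo: 6 × 10 = 60
  F2 to Tempe: 25 × 11 = 275
  F2 to Kent: 26 × 6 = 156
  F3 to Tempe: 25 × 5 = 125
Total cost = 1253.
F2 ships 57 of its 98, leaving 41.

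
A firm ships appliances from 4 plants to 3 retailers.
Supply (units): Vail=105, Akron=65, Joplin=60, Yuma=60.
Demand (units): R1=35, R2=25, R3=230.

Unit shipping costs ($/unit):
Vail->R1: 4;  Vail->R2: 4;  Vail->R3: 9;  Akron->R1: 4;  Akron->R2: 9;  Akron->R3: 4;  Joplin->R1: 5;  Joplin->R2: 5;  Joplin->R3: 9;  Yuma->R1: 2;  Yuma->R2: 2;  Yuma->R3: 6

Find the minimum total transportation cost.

1805

A cheapest plan:
  Vail–R1: 35 × $4 = $140
  Vail–R2: 25 × $4 = $100
  Vail–R3: 45 × $9 = $405
  Akron–R3: 65 × $4 = $260
  Joplin–R3: 60 × $9 = $540
  Yuma–R3: 60 × $6 = $360
Total = 140 + 100 + 405 + 260 + 540 + 360 = $1805.
(Supply check: Vail ships 105; Akron ships 65; Joplin ships 60; Yuma ships 60.)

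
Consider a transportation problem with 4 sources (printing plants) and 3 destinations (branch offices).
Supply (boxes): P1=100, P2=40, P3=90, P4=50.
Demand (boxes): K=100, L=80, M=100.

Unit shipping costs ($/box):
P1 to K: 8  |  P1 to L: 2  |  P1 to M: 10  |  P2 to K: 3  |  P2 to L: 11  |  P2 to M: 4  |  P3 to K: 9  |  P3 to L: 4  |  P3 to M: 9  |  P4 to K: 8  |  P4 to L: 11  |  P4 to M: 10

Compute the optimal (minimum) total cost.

1660

Optimal allocation:
  P1 to K: 20 × $8 = $160
  P1 to L: 80 × $2 = $160
  P2 to K: 30 × $3 = $90
  P2 to M: 10 × $4 = $40
  P3 to M: 90 × $9 = $810
  P4 to K: 50 × $8 = $400
Total = 160 + 160 + 90 + 40 + 810 + 400 = $1660.
(Supply check: P1 ships 100; P2 ships 40; P3 ships 90; P4 ships 50.)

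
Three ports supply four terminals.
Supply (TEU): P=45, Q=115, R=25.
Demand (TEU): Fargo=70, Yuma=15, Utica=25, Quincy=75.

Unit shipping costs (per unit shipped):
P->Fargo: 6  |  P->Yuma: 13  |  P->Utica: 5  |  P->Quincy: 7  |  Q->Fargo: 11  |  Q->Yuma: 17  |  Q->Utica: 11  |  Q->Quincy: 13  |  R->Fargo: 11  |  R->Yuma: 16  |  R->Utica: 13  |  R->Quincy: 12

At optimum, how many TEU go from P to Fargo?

0

Solving gives:
  P→Quincy: 45 × 7 = 315
  Q→Fargo: 70 × 11 = 770
  Q→Yuma: 15 × 17 = 255
  Q→Utica: 25 × 11 = 275
  Q→Quincy: 5 × 13 = 65
  R→Quincy: 25 × 12 = 300
Total cost = 1980.
The route P→Fargo is not used.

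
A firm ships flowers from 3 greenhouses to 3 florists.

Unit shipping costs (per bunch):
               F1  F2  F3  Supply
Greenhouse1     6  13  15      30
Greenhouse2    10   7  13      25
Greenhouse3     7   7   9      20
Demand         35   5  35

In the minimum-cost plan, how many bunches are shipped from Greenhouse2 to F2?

The minimum-cost plan:
  Greenhouse1->F1: 30 bunches
  Greenhouse2->F1: 5 bunches
  Greenhouse2->F2: 5 bunches
  Greenhouse2->F3: 15 bunches
  Greenhouse3->F3: 20 bunches
Total cost = 640.
So Greenhouse2→F2 carries 5 bunches.

5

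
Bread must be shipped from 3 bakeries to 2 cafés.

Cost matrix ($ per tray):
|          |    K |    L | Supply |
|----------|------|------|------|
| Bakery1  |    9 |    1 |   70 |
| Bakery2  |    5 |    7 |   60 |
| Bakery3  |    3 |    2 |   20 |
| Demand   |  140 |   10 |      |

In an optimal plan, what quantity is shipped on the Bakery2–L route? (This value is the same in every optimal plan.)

0

The minimum-cost plan:
  Bakery1→K: 60 trays
  Bakery1→L: 10 trays
  Bakery2→K: 60 trays
  Bakery3→K: 20 trays
Total cost = $910.
The route Bakery2→L is not used.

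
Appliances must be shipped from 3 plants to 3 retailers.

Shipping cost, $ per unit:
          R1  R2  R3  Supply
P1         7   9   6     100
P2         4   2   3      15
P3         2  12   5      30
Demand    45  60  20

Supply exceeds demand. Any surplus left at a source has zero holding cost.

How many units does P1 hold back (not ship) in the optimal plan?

20

Minimum-cost shipments:
  P1→R1: 15 × $7 = $105
  P1→R2: 45 × $9 = $405
  P1→R3: 20 × $6 = $120
  P2→R2: 15 × $2 = $30
  P3→R1: 30 × $2 = $60
Total cost = $720.
P1 ships 80 of its 100, leaving 20.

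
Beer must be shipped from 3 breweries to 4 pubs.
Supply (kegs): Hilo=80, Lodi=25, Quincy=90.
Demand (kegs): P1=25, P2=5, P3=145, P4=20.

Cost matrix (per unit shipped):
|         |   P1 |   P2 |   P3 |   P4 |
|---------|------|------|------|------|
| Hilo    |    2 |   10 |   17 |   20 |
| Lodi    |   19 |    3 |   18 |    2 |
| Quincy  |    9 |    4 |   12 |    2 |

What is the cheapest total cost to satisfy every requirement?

2120

One minimum-cost allocation:
  Hilo->P1: 25 × 2 = 50
  Hilo->P3: 55 × 17 = 935
  Lodi->P2: 5 × 3 = 15
  Lodi->P4: 20 × 2 = 40
  Quincy->P3: 90 × 12 = 1080
Total = 50 + 935 + 15 + 40 + 1080 = 2120.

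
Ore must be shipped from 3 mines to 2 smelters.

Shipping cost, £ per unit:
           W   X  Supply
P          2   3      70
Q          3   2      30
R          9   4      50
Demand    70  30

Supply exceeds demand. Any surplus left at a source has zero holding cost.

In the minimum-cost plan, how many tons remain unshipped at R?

An optimal plan:
  P–W: 70 × £2 = £140
  Q–X: 30 × £2 = £60
Total cost = £200.
R ships 0 of its 50, leaving 50.

50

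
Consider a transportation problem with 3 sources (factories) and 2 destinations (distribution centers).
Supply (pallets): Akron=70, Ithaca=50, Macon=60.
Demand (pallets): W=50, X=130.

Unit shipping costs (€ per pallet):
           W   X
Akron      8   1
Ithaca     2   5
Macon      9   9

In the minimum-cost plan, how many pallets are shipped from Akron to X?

70

The minimum-cost plan:
  Akron to X: 70 × €1 = €70
  Ithaca to W: 50 × €2 = €100
  Macon to X: 60 × €9 = €540
Total cost = €710.
So Akron→X carries 70 pallets.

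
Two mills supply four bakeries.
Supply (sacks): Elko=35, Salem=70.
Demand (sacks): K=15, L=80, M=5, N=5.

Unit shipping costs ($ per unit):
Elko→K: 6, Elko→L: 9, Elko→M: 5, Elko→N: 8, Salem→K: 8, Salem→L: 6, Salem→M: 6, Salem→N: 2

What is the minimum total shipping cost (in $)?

A cheapest plan:
  Elko→K: 15 × $6 = $90
  Elko→L: 15 × $9 = $135
  Elko→M: 5 × $5 = $25
  Salem→L: 65 × $6 = $390
  Salem→N: 5 × $2 = $10
Total = 90 + 135 + 25 + 390 + 10 = $650.
(Supply check: Elko ships 35; Salem ships 70.)

650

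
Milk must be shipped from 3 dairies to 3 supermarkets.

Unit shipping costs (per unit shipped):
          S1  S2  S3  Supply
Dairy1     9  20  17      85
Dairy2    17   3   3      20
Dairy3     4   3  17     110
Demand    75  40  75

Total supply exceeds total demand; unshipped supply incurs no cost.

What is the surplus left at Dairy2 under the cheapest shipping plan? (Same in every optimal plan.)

0

Minimum-cost shipments:
  Dairy1->S1: 5 × 9 = 45
  Dairy1->S3: 55 × 17 = 935
  Dairy2->S3: 20 × 3 = 60
  Dairy3->S1: 70 × 4 = 280
  Dairy3->S2: 40 × 3 = 120
Total cost = 1440.
Dairy2 ships 20 of its 20, leaving 0.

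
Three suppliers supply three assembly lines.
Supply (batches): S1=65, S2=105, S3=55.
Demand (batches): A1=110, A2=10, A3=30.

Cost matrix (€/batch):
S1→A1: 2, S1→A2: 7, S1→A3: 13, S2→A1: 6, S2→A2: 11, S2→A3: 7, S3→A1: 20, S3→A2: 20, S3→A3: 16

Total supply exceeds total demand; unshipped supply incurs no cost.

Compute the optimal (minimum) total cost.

A cheapest plan:
  S1->A1: 55 batches
  S1->A2: 10 batches
  S2->A1: 55 batches
  S2->A3: 30 batches
Total cost = €720.
(Supply check: S1 ships 65; S2 ships 85; S3 ships 0.)

720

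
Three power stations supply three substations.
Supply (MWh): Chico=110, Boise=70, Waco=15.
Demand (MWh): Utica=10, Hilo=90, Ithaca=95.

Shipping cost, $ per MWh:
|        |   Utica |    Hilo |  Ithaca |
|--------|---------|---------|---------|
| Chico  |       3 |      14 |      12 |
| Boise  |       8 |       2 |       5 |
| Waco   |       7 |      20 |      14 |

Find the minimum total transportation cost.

1620

One minimum-cost allocation:
  Chico to Utica: 10 × $3 = $30
  Chico to Hilo: 20 × $14 = $280
  Chico to Ithaca: 80 × $12 = $960
  Boise to Hilo: 70 × $2 = $140
  Waco to Ithaca: 15 × $14 = $210
Total = 30 + 280 + 960 + 140 + 210 = $1620.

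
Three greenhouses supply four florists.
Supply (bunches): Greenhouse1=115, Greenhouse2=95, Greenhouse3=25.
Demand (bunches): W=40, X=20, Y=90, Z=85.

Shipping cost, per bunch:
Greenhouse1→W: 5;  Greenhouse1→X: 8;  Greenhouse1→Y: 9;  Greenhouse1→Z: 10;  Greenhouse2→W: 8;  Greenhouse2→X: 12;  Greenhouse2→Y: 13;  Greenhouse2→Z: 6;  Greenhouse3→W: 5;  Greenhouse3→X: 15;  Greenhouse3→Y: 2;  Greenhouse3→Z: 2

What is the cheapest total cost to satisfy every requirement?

An optimal shipping plan:
  Greenhouse1->W: 30 × 5 = 150
  Greenhouse1->X: 20 × 8 = 160
  Greenhouse1->Y: 65 × 9 = 585
  Greenhouse2->W: 10 × 8 = 80
  Greenhouse2->Z: 85 × 6 = 510
  Greenhouse3->Y: 25 × 2 = 50
Total = 150 + 160 + 585 + 80 + 510 + 50 = 1535.
(Supply check: Greenhouse1 ships 115; Greenhouse2 ships 95; Greenhouse3 ships 25.)

1535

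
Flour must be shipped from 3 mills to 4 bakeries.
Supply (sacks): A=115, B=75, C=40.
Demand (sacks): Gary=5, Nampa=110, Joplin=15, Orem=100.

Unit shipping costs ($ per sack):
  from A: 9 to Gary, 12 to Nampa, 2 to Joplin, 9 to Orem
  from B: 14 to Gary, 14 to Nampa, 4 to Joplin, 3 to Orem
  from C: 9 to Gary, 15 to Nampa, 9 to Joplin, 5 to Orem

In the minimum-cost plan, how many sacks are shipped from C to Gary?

The minimum-cost plan:
  A to Nampa: 100 × $12 = $1200
  A to Joplin: 15 × $2 = $30
  B to Orem: 75 × $3 = $225
  C to Gary: 5 × $9 = $45
  C to Nampa: 10 × $15 = $150
  C to Orem: 25 × $5 = $125
Total cost = $1775.
So C→Gary carries 5 sacks.

5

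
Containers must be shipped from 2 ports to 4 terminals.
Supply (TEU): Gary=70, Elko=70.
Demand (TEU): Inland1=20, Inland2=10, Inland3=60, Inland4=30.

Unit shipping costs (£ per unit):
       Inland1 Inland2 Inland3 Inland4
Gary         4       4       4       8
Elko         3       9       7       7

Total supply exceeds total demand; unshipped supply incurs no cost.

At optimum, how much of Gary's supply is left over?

0

An optimal plan:
  Gary→Inland2: 10 × £4 = £40
  Gary→Inland3: 60 × £4 = £240
  Elko→Inland1: 20 × £3 = £60
  Elko→Inland4: 30 × £7 = £210
Total cost = £550.
Gary ships 70 of its 70, leaving 0.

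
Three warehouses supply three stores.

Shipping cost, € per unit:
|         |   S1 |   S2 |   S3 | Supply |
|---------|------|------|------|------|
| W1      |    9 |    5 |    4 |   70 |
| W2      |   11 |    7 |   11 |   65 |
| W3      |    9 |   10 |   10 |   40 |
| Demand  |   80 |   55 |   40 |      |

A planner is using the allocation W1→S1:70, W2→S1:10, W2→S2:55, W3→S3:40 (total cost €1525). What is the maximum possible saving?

240

Current plan cost = 70·9 + 10·11 + 55·7 + 40·10 = €1525.
Optimal plan:
  W1→S2: 30 × €5 = €150
  W1→S3: 40 × €4 = €160
  W2→S1: 40 × €11 = €440
  W2→S2: 25 × €7 = €175
  W3→S1: 40 × €9 = €360
Optimal cost = €1285.
Saving = 1525 − 1285 = €240.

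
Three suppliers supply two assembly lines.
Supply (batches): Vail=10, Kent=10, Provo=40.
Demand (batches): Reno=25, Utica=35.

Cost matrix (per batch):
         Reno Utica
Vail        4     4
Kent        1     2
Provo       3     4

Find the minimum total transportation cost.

Optimal allocation:
  Vail–Utica: 10 × 4 = 40
  Kent–Reno: 10 × 1 = 10
  Provo–Reno: 15 × 3 = 45
  Provo–Utica: 25 × 4 = 100
Total = 40 + 10 + 45 + 100 = 195.

195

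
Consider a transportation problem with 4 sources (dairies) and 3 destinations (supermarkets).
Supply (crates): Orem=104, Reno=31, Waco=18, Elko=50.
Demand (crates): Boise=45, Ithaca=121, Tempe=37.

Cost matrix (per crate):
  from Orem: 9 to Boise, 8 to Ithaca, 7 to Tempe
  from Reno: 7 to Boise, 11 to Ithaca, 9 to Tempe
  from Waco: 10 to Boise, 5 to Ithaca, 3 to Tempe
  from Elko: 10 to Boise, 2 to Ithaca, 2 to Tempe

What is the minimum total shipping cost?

1198

A cheapest plan:
  Orem to Boise: 14 × 9 = 126
  Orem to Ithaca: 71 × 8 = 568
  Orem to Tempe: 19 × 7 = 133
  Reno to Boise: 31 × 7 = 217
  Waco to Tempe: 18 × 3 = 54
  Elko to Ithaca: 50 × 2 = 100
Total = 126 + 568 + 133 + 217 + 54 + 100 = 1198.
(Supply check: Orem ships 104; Reno ships 31; Waco ships 18; Elko ships 50.)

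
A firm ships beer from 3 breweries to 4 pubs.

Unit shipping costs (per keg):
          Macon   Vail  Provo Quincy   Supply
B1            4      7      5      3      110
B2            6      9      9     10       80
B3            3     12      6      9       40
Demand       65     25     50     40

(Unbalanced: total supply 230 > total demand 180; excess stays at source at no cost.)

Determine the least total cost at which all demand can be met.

825

An optimal shipping plan:
  B1–Vail: 20 × 7 = 140
  B1–Provo: 50 × 5 = 250
  B1–Quincy: 40 × 3 = 120
  B2–Macon: 25 × 6 = 150
  B2–Vail: 5 × 9 = 45
  B3–Macon: 40 × 3 = 120
Total = 140 + 250 + 120 + 150 + 45 + 120 = 825.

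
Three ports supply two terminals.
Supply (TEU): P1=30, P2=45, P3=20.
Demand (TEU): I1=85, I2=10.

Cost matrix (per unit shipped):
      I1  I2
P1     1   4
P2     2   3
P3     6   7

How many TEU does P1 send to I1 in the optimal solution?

30

Solving gives:
  P1 to I1: 30 × 1 = 30
  P2 to I1: 45 × 2 = 90
  P3 to I1: 10 × 6 = 60
  P3 to I2: 10 × 7 = 70
Total cost = 250.
So P1→I1 carries 30 TEU.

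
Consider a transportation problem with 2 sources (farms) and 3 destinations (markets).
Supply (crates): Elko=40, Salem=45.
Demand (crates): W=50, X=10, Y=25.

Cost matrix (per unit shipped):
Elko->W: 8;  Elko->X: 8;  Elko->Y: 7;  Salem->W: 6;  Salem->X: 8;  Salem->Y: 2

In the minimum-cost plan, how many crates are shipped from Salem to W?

20

The minimum-cost plan:
  Elko→W: 30 × 8 = 240
  Elko→X: 10 × 8 = 80
  Salem→W: 20 × 6 = 120
  Salem→Y: 25 × 2 = 50
Total cost = 490.
So Salem→W carries 20 crates.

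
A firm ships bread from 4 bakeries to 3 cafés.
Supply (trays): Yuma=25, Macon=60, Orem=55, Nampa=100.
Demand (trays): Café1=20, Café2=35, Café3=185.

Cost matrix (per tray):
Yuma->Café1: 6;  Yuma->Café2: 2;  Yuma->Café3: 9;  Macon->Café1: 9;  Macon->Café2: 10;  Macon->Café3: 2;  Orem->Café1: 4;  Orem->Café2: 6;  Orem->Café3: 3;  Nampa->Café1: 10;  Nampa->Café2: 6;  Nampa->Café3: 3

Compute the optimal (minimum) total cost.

One minimum-cost allocation:
  Yuma to Café2: 25 × 2 = 50
  Macon to Café3: 60 × 2 = 120
  Orem to Café1: 20 × 4 = 80
  Orem to Café2: 10 × 6 = 60
  Orem to Café3: 25 × 3 = 75
  Nampa to Café3: 100 × 3 = 300
Total = 50 + 120 + 80 + 60 + 75 + 300 = 685.

685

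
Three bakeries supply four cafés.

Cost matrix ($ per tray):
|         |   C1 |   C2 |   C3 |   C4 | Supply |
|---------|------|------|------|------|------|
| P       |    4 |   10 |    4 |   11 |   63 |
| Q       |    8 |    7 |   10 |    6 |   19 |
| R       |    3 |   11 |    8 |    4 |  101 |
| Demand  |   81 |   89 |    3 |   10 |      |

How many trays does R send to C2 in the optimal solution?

Solving gives:
  P→C2: 60 trays
  P→C3: 3 trays
  Q→C2: 19 trays
  R→C1: 81 trays
  R→C2: 10 trays
  R→C4: 10 trays
Total cost = $1138.
So R→C2 carries 10 trays.

10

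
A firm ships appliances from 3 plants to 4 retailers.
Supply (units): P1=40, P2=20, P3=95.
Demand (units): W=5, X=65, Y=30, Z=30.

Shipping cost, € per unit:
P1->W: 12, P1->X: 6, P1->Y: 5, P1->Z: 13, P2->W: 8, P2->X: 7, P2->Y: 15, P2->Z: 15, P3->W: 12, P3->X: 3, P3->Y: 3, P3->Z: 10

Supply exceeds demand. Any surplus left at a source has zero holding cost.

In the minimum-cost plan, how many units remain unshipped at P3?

0

Minimum-cost shipments:
  P1–Y: 30 × €5 = €150
  P2–W: 5 × €8 = €40
  P3–X: 65 × €3 = €195
  P3–Z: 30 × €10 = €300
Total cost = €685.
P3 ships 95 of its 95, leaving 0.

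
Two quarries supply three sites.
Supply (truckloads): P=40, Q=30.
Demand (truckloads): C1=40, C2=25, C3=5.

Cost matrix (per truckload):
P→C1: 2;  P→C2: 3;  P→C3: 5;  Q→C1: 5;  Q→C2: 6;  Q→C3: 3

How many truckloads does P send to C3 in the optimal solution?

0

Optimal shipments:
  P–C1: 15 truckloads
  P–C2: 25 truckloads
  Q–C1: 25 truckloads
  Q–C3: 5 truckloads
Total cost = 245.
The route P→C3 is not used.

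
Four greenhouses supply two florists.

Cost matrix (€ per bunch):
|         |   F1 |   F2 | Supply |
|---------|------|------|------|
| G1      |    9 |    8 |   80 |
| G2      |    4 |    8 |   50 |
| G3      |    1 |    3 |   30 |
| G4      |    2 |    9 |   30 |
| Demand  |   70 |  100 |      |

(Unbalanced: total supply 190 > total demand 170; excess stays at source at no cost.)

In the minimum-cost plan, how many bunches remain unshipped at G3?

An optimal plan:
  G1–F2: 60 bunches
  G2–F1: 40 bunches
  G2–F2: 10 bunches
  G3–F2: 30 bunches
  G4–F1: 30 bunches
Total cost = €870.
G3 ships 30 of its 30, leaving 0.

0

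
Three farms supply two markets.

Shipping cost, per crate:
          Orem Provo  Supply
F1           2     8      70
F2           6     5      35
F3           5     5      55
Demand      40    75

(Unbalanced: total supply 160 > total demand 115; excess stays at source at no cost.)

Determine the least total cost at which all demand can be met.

One minimum-cost allocation:
  F1→Orem: 40 × 2 = 80
  F2→Provo: 20 × 5 = 100
  F3→Provo: 55 × 5 = 275
Total = 80 + 100 + 275 = 455.

455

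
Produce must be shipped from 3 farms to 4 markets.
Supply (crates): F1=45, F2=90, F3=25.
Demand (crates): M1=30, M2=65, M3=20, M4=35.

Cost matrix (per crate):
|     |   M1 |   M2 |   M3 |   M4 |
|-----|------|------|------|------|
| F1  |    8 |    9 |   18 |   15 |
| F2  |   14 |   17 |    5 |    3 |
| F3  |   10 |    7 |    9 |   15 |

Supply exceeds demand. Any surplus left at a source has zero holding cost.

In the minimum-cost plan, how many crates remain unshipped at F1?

An optimal plan:
  F1 to M1: 5 × 8 = 40
  F1 to M2: 40 × 9 = 360
  F2 to M1: 25 × 14 = 350
  F2 to M3: 20 × 5 = 100
  F2 to M4: 35 × 3 = 105
  F3 to M2: 25 × 7 = 175
Total cost = 1130.
F1 ships 45 of its 45, leaving 0.

0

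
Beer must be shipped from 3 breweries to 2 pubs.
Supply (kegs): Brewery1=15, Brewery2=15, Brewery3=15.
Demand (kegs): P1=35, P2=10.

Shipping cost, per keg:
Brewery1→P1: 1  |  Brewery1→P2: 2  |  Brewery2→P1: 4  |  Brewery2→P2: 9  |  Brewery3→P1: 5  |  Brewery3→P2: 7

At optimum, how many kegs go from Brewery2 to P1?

15

Solving gives:
  Brewery1 to P1: 5 × 1 = 5
  Brewery1 to P2: 10 × 2 = 20
  Brewery2 to P1: 15 × 4 = 60
  Brewery3 to P1: 15 × 5 = 75
Total cost = 160.
So Brewery2→P1 carries 15 kegs.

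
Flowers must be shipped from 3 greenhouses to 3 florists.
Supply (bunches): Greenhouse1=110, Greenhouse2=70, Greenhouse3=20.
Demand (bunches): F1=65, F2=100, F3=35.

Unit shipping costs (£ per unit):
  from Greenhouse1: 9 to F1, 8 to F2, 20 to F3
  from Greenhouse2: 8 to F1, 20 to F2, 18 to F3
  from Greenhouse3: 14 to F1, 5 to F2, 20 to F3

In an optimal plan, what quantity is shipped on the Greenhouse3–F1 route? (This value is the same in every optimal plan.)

0

Optimal shipments:
  Greenhouse1→F1: 30 × £9 = £270
  Greenhouse1→F2: 80 × £8 = £640
  Greenhouse2→F1: 35 × £8 = £280
  Greenhouse2→F3: 35 × £18 = £630
  Greenhouse3→F2: 20 × £5 = £100
Total cost = £1920.
The route Greenhouse3→F1 is not used.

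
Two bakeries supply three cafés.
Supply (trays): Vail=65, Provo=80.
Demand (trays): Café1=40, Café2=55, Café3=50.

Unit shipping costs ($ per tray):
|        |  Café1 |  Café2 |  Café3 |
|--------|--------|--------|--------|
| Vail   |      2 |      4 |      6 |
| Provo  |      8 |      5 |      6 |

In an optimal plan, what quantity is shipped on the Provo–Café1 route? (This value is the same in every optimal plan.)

0

Solving gives:
  Vail→Café1: 40 × $2 = $80
  Vail→Café2: 25 × $4 = $100
  Provo→Café2: 30 × $5 = $150
  Provo→Café3: 50 × $6 = $300
Total cost = $630.
The route Provo→Café1 is not used.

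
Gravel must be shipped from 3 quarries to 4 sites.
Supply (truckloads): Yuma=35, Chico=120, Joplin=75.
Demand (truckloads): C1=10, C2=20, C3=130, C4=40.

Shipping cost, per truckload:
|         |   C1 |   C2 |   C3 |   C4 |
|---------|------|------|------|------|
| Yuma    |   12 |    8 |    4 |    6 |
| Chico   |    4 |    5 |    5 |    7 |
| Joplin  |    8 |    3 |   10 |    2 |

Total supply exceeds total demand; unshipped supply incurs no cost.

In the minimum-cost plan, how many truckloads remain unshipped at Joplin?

An optimal plan:
  Yuma to C3: 35 × 4 = 140
  Chico to C1: 10 × 4 = 40
  Chico to C3: 95 × 5 = 475
  Joplin to C2: 20 × 3 = 60
  Joplin to C4: 40 × 2 = 80
Total cost = 795.
Joplin ships 60 of its 75, leaving 15.

15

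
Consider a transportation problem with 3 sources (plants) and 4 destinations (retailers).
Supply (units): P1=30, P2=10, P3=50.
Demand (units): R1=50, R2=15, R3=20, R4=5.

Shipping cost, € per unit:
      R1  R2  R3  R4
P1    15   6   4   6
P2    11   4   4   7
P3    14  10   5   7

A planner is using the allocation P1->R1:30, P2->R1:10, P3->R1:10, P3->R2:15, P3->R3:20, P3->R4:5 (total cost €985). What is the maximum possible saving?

105

Current plan cost = 30·15 + 10·11 + 10·14 + 15·10 + 20·5 + 5·7 = €985.
Optimal plan:
  P1 to R2: 15 units
  P1 to R3: 10 units
  P1 to R4: 5 units
  P2 to R1: 10 units
  P3 to R1: 40 units
  P3 to R3: 10 units
Optimal cost = €880.
Saving = 985 − 880 = €105.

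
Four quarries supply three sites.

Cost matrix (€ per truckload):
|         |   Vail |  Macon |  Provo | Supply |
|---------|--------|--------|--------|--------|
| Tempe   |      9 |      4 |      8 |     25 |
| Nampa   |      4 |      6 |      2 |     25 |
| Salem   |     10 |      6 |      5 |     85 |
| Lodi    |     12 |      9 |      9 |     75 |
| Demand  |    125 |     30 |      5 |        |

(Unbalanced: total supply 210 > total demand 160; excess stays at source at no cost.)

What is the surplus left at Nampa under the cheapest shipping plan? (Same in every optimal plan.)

0

Minimum-cost shipments:
  Tempe->Macon: 25 truckloads
  Nampa->Vail: 25 truckloads
  Salem->Vail: 75 truckloads
  Salem->Macon: 5 truckloads
  Salem->Provo: 5 truckloads
  Lodi->Vail: 25 truckloads
Total cost = €1305.
Nampa ships 25 of its 25, leaving 0.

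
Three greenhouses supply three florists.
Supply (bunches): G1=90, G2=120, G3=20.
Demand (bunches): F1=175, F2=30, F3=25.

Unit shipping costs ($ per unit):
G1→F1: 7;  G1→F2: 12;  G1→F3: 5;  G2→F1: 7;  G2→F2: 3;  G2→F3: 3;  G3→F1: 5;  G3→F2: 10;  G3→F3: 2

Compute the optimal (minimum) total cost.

One minimum-cost allocation:
  G1–F1: 90 × $7 = $630
  G2–F1: 65 × $7 = $455
  G2–F2: 30 × $3 = $90
  G2–F3: 25 × $3 = $75
  G3–F1: 20 × $5 = $100
Total = 630 + 455 + 90 + 75 + 100 = $1350.
(Supply check: G1 ships 90; G2 ships 120; G3 ships 20.)

1350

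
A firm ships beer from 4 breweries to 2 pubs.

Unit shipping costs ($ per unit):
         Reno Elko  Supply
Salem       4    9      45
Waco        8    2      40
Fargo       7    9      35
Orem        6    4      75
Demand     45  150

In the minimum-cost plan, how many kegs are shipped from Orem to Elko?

75

Solving gives:
  Salem to Reno: 45 kegs
  Waco to Elko: 40 kegs
  Fargo to Elko: 35 kegs
  Orem to Elko: 75 kegs
Total cost = $875.
So Orem→Elko carries 75 kegs.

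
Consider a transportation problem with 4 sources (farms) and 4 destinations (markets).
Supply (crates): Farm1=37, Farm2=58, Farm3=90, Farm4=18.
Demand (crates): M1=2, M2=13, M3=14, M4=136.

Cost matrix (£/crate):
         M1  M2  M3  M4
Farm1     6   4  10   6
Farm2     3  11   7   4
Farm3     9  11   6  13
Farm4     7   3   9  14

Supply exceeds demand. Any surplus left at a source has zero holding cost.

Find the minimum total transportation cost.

1124

An optimal shipping plan:
  Farm1->M4: 37 × £6 = £222
  Farm2->M4: 58 × £4 = £232
  Farm3->M3: 14 × £6 = £84
  Farm3->M4: 41 × £13 = £533
  Farm4->M1: 2 × £7 = £14
  Farm4->M2: 13 × £3 = £39
Total = 222 + 232 + 84 + 533 + 14 + 39 = £1124.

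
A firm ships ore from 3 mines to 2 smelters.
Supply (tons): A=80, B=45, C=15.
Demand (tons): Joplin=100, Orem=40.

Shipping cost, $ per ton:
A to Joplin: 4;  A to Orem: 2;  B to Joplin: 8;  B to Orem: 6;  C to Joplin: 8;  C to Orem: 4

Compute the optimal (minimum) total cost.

A cheapest plan:
  A–Joplin: 55 × $4 = $220
  A–Orem: 25 × $2 = $50
  B–Joplin: 45 × $8 = $360
  C–Orem: 15 × $4 = $60
Total = 220 + 50 + 360 + 60 = $690.
(Supply check: A ships 80; B ships 45; C ships 15.)

690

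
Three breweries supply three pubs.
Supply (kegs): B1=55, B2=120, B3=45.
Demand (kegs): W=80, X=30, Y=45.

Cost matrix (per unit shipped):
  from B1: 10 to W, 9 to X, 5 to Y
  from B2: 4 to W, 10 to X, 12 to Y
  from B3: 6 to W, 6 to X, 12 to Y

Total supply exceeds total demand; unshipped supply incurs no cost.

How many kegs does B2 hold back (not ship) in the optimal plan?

40

Minimum-cost shipments:
  B1 to Y: 45 kegs
  B2 to W: 80 kegs
  B3 to X: 30 kegs
Total cost = 725.
B2 ships 80 of its 120, leaving 40.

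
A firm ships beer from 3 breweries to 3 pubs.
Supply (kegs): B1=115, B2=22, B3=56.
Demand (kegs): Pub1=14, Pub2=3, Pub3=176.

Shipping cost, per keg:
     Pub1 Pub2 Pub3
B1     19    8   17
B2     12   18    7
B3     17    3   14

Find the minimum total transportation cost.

A cheapest plan:
  B1→Pub1: 14 × 19 = 266
  B1→Pub3: 101 × 17 = 1717
  B2→Pub3: 22 × 7 = 154
  B3→Pub2: 3 × 3 = 9
  B3→Pub3: 53 × 14 = 742
Total = 266 + 1717 + 154 + 9 + 742 = 2888.

2888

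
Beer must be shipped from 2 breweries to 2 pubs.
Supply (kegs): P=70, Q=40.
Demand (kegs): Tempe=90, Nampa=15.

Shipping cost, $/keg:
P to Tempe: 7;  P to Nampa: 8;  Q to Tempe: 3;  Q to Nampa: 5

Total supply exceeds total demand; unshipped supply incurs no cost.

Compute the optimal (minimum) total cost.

An optimal shipping plan:
  P->Tempe: 50 kegs
  P->Nampa: 15 kegs
  Q->Tempe: 40 kegs
Total cost = $590.

590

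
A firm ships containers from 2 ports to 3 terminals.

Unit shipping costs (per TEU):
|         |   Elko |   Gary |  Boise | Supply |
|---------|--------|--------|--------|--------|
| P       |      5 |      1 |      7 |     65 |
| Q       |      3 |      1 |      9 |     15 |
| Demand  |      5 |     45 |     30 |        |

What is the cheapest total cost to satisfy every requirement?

270

A cheapest plan:
  P–Gary: 35 TEU
  P–Boise: 30 TEU
  Q–Elko: 5 TEU
  Q–Gary: 10 TEU
Total cost = 270.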